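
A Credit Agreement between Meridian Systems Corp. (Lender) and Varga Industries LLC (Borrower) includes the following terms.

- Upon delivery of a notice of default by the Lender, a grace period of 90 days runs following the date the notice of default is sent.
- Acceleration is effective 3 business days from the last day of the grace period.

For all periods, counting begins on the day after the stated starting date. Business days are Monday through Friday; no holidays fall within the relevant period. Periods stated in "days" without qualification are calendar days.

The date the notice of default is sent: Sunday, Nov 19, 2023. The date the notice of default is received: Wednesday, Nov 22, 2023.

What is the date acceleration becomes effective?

The last day of the grace period: 90 calendar days after Nov 19, 2023 is Feb 17, 2024.
The date acceleration becomes effective: 3 business days after Saturday, Feb 17, 2024, skipping weekends — Feb 19, Feb 20, Feb 21 — lands on Wednesday, Feb 21, 2024.

Feb 21, 2024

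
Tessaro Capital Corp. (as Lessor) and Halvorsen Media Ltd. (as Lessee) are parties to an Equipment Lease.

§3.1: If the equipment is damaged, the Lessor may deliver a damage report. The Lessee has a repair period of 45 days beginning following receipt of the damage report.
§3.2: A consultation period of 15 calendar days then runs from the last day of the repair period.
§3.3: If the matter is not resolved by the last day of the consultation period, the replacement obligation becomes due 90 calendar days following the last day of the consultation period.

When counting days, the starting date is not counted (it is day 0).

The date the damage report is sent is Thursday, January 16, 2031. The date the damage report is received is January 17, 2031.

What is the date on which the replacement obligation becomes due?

The last day of the repair period: January 17, 2031 + 45 days = March 3, 2031.
The last day of the consultation period: 15 calendar days after March 3, 2031 is March 18, 2031.
The date on which the replacement obligation becomes due: March 18, 2031 + 90 days = June 16, 2031.

June 16, 2031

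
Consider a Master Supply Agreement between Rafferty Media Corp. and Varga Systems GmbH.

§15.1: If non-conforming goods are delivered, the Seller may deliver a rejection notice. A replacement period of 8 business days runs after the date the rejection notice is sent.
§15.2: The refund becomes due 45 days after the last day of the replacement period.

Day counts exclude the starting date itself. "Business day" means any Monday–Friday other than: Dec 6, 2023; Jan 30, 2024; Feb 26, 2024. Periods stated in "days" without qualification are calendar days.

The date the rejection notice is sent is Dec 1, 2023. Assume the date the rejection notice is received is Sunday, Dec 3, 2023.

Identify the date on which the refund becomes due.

Jan 28, 2024

The last day of the replacement period: counting 8 business days from Friday, Dec 1, 2023 (Dec 4, Dec 5, Dec 7, Dec 8, Dec 11, Dec 12, Dec 13, Dec 14, skipping weekends and the listed holiday on Dec 6) reaches Thursday, Dec 14, 2023.
Adding 45 calendar days to Dec 14, 2023 gives Jan 28, 2024, which is the date on which the refund becomes due.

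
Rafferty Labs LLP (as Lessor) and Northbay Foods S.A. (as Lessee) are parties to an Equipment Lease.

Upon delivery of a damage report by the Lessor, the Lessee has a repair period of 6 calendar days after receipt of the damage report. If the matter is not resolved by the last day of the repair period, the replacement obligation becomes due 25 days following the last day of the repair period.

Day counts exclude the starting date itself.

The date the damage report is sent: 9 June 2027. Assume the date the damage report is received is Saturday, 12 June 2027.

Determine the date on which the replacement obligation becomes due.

13 July 2027

The last day of the repair period: 12 June 2027 + 6 days = 18 June 2027.
Adding 25 calendar days to 18 June 2027 gives 13 July 2027, which is the date on which the replacement obligation becomes due.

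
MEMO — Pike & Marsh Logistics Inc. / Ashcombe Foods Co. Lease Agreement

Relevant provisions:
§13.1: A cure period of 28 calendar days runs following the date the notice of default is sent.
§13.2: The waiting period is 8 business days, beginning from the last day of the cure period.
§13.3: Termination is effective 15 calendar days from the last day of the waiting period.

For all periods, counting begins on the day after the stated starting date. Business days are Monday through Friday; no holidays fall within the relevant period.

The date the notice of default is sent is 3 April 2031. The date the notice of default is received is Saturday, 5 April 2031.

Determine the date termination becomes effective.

28 May 2031

The last day of the cure period: 28 calendar days after 3 April 2031 is 1 May 2031.
The last day of the waiting period: 8 business days after Thursday, 1 May 2031, skipping weekends — May 2, May 5, May 6, May 7, May 8, May 9, May 12, May 13 — lands on Tuesday, 13 May 2031.
The date termination becomes effective: 15 calendar days after 13 May 2031 is 28 May 2031.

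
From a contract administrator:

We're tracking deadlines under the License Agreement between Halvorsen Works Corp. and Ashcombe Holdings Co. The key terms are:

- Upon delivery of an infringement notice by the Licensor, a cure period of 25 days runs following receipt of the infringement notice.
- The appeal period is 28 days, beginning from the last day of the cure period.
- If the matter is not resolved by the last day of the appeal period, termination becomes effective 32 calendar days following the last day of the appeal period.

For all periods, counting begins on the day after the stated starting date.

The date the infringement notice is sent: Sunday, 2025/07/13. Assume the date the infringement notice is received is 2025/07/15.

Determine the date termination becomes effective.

2025/10/08

Adding 25 calendar days to 2025/07/15 gives 2025/08/09, which is the last day of the cure period.
The last day of the appeal period: 2025/08/09 + 28 days = 2025/09/06.
The date termination becomes effective: 2025/09/06 + 32 days = 2025/10/08.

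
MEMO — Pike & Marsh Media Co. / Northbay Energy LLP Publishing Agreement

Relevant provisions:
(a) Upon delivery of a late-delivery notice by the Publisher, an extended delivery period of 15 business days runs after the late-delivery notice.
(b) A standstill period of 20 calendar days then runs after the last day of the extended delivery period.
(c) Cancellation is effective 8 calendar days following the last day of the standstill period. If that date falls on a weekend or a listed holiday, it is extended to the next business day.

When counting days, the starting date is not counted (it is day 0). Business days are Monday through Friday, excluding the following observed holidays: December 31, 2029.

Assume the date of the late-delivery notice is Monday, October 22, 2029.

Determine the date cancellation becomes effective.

The last day of the extended delivery period: counting 15 business days from Monday, October 22, 2029 (Oct 23, Oct 24, Oct 25, Oct 26, …, Nov 8, Nov 9, Nov 12, skipping weekends) reaches Monday, November 12, 2029.
The last day of the standstill period: 20 calendar days after November 12, 2029 is December 2, 2029.
Adding 8 calendar days to December 2, 2029 gives December 10, 2029, which is the date cancellation becomes effective. December 10, 2029 is a Monday and is not a listed holiday, so no roll-forward applies.

December 10, 2029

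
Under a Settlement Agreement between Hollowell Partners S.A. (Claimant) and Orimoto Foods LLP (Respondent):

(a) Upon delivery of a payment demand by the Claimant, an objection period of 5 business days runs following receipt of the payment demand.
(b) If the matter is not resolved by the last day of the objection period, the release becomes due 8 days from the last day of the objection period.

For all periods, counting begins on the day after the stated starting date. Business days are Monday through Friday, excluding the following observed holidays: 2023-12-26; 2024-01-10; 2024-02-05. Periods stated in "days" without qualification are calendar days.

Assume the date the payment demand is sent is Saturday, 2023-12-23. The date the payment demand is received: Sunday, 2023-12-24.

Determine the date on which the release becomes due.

From Sunday, 2023-12-24, 5 business days (Dec 25, Dec 27, Dec 28, Dec 29, Jan 1, skipping weekends and the listed holiday on Dec 26) brings us to Monday, 2024-01-01, which is the last day of the objection period.
The date on which the release becomes due: 2024-01-01 + 8 days = 2024-01-09.

2024-01-09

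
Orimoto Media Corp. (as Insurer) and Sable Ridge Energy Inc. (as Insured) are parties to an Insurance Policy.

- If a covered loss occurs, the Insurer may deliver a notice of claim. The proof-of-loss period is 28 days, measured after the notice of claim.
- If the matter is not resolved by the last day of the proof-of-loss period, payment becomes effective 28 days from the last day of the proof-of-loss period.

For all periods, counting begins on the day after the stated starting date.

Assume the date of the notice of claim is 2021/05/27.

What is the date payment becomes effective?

2021/07/22

Adding 28 calendar days to 2021/05/27 gives 2021/06/24, which is the last day of the proof-of-loss period.
Adding 28 calendar days to 2021/06/24 gives 2021/07/22, which is the date payment becomes effective.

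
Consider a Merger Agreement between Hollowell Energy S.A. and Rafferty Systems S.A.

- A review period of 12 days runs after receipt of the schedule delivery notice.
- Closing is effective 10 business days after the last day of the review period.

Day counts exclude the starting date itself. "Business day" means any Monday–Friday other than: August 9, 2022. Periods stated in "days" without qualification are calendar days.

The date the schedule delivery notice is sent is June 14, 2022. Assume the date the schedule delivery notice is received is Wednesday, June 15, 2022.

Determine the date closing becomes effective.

July 11, 2022

Adding 12 calendar days to June 15, 2022 gives June 27, 2022, which is the last day of the review period.
The date closing becomes effective: counting 10 business days from Monday, June 27, 2022 (Jun 28, Jun 29, Jun 30, Jul 1, Jul 4, Jul 5, Jul 6, Jul 7, Jul 8, Jul 11, skipping weekends) reaches Monday, July 11, 2022.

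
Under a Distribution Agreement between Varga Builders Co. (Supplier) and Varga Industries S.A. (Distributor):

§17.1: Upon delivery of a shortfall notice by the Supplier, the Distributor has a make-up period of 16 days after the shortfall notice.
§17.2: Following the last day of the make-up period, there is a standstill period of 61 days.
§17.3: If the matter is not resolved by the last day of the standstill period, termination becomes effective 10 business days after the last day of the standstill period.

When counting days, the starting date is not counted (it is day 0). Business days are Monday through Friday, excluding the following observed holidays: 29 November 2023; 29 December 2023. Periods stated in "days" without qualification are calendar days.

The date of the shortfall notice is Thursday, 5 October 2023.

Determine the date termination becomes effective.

The last day of the make-up period: 5 October 2023 + 16 days = 21 October 2023.
The last day of the standstill period: 61 calendar days after 21 October 2023 is 21 December 2023.
From Thursday, 21 December 2023, 10 business days (Dec 22, Dec 25, Dec 26, Dec 27, Dec 28, Jan 1, Jan 2, Jan 3, Jan 4, Jan 5, skipping weekends and the listed holiday on Dec 29) brings us to Friday, 5 January 2024, which is the date termination becomes effective.

5 January 2024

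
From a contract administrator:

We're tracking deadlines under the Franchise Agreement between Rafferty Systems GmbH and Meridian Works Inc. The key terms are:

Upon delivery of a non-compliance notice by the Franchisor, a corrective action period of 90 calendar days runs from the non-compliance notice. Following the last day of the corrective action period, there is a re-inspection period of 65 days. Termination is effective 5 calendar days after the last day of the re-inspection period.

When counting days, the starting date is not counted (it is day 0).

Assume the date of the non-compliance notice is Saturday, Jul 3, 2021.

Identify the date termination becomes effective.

The last day of the corrective action period: Jul 3, 2021 + 90 days = Oct 1, 2021.
The last day of the re-inspection period: 65 calendar days after Oct 1, 2021 is Dec 5, 2021.
Adding 5 calendar days to Dec 5, 2021 gives Dec 10, 2021, which is the date termination becomes effective.

Dec 10, 2021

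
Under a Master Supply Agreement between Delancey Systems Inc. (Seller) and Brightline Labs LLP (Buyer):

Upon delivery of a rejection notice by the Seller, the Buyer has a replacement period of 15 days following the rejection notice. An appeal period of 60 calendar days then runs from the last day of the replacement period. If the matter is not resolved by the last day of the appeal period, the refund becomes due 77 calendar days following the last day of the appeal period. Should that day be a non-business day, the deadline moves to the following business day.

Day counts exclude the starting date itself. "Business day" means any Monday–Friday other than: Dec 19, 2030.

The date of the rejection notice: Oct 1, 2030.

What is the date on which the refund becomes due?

Mar 3, 2031

The last day of the replacement period: 15 calendar days after Oct 1, 2030 is Oct 16, 2030.
The last day of the appeal period: 60 calendar days after Oct 16, 2030 is Dec 15, 2030.
The date on which the refund becomes due: 77 calendar days after Dec 15, 2030 is Mar 2, 2031. That falls on a Sunday, so it rolls to the next business day, Monday, Mar 3, 2031.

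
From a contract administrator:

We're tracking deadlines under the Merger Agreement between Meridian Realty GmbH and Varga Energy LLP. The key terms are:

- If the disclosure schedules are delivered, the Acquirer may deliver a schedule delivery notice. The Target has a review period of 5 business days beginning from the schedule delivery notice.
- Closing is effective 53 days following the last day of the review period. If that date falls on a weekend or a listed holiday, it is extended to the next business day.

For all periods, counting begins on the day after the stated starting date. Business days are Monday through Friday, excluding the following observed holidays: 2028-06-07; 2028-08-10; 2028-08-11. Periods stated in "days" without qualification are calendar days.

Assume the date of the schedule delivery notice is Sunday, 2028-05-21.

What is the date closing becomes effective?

From Sunday, 2028-05-21, 5 business days (May 22, May 23, May 24, May 25, May 26, skipping weekends) brings us to Friday, 2028-05-26, which is the last day of the review period.
The date closing becomes effective: 2028-05-26 + 53 days = 2028-07-18. 2028-07-18 is a Tuesday and is not a listed holiday, so no roll-forward applies.

2028-07-18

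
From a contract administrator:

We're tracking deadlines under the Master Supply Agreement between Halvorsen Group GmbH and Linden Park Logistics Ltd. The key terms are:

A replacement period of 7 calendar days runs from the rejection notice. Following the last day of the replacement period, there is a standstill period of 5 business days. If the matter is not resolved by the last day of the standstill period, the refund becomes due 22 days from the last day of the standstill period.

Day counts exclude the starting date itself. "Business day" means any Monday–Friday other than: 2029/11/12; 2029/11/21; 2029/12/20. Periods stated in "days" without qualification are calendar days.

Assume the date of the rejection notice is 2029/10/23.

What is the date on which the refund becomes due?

2029/11/28

The last day of the replacement period: 7 calendar days after 2029/10/23 is 2029/10/30.
The last day of the standstill period: counting 5 business days from Tuesday, 2029/10/30 (Oct 31, Nov 1, Nov 2, Nov 5, Nov 6, skipping weekends) reaches Tuesday, 2029/11/06.
The date on which the refund becomes due: 2029/11/06 + 22 days = 2029/11/28.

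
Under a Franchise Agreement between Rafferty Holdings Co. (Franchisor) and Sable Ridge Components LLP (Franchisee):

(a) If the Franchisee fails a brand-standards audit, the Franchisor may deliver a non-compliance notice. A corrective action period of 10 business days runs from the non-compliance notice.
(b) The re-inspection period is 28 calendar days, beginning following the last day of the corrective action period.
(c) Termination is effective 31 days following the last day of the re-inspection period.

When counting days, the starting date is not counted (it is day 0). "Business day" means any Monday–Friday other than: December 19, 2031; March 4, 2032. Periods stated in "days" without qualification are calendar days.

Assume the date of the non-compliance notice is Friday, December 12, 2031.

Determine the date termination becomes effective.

February 26, 2032

The last day of the corrective action period: counting 10 business days from Friday, December 12, 2031 (Dec 15, Dec 16, Dec 17, Dec 18, Dec 22, Dec 23, Dec 24, Dec 25, Dec 26, Dec 29, skipping weekends and the listed holiday on Dec 19) reaches Monday, December 29, 2031.
Adding 28 calendar days to December 29, 2031 gives January 26, 2032, which is the last day of the re-inspection period.
The date termination becomes effective: January 26, 2032 + 31 days = February 26, 2032.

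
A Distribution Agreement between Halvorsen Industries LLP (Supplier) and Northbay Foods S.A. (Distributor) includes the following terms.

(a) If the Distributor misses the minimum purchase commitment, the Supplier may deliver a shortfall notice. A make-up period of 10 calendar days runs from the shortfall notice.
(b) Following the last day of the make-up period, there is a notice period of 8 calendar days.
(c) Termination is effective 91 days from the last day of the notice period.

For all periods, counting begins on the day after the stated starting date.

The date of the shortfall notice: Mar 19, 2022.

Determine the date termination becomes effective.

Adding 10 calendar days to Mar 19, 2022 gives Mar 29, 2022, which is the last day of the make-up period.
Adding 8 calendar days to Mar 29, 2022 gives Apr 6, 2022, which is the last day of the notice period.
The date termination becomes effective: 91 calendar days after Apr 6, 2022 is Jul 6, 2022.

Jul 6, 2022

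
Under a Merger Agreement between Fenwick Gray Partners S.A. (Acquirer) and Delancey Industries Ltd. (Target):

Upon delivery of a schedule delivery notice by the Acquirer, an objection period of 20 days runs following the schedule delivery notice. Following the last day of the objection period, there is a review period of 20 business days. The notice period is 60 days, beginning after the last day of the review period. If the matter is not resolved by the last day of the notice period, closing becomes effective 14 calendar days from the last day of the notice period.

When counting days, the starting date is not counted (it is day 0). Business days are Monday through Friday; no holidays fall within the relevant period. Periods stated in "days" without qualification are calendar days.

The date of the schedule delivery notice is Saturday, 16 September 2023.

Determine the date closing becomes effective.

The last day of the objection period: 16 September 2023 + 20 days = 6 October 2023.
The last day of the review period: counting 20 business days from Friday, 6 October 2023 (Oct 9, Oct 10, Oct 11, Oct 12, …, Nov 1, Nov 2, Nov 3, skipping weekends) reaches Friday, 3 November 2023.
The last day of the notice period: 60 calendar days after 3 November 2023 is 2 January 2024.
The date closing becomes effective: 2 January 2024 + 14 days = 16 January 2024.

16 January 2024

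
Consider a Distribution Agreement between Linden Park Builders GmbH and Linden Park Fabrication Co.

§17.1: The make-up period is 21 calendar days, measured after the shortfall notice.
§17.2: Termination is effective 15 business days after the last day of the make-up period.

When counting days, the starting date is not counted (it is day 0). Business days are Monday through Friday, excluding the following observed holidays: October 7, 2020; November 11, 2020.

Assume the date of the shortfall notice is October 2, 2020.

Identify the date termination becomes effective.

November 16, 2020

The last day of the make-up period: October 2, 2020 + 21 days = October 23, 2020.
The date termination becomes effective: counting 15 business days from Friday, October 23, 2020 (Oct 26, Oct 27, Oct 28, Oct 29, …, Nov 12, Nov 13, Nov 16, skipping weekends and the listed holiday on Nov 11) reaches Monday, November 16, 2020.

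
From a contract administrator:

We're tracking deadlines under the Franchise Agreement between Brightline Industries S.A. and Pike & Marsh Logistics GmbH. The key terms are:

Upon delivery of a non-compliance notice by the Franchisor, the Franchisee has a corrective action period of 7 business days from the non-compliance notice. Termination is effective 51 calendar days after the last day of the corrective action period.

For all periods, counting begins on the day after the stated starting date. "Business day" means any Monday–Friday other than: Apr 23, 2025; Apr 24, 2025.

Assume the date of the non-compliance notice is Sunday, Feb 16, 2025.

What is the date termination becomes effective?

The last day of the corrective action period: counting 7 business days from Sunday, Feb 16, 2025 (Feb 17, Feb 18, Feb 19, Feb 20, Feb 21, Feb 24, Feb 25, skipping weekends) reaches Tuesday, Feb 25, 2025.
The date termination becomes effective: Feb 25, 2025 + 51 days = Apr 17, 2025.

Apr 17, 2025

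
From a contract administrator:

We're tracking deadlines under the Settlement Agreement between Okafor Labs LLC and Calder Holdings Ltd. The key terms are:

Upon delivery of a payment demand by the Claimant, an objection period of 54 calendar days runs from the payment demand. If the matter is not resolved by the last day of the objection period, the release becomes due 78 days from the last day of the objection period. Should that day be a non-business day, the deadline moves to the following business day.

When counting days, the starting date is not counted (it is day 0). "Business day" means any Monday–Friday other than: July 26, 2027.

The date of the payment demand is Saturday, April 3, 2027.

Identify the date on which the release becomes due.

August 13, 2027

Adding 54 calendar days to April 3, 2027 gives May 27, 2027, which is the last day of the objection period.
The date on which the release becomes due: May 27, 2027 + 78 days = August 13, 2027. August 13, 2027 is a Friday and is not a listed holiday, so no roll-forward applies.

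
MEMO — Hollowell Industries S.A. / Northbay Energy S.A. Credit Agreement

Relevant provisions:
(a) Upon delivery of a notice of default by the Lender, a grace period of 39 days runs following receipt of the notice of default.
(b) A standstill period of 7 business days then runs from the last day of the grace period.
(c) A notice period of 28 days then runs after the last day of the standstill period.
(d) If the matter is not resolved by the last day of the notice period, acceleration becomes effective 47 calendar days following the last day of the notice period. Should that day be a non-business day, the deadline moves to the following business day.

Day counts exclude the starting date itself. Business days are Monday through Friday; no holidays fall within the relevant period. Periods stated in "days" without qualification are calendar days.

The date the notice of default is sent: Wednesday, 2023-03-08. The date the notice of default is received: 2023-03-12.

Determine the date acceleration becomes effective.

2023-07-17

The last day of the grace period: 39 calendar days after 2023-03-12 is 2023-04-20.
From Thursday, 2023-04-20, 7 business days (Apr 21, Apr 24, Apr 25, Apr 26, Apr 27, Apr 28, May 1, skipping weekends) brings us to Monday, 2023-05-01, which is the last day of the standstill period.
Adding 28 calendar days to 2023-05-01 gives 2023-05-29, which is the last day of the notice period.
Adding 47 calendar days to 2023-05-29 gives 2023-07-15, which is the date acceleration becomes effective. That falls on a Saturday, so it rolls to the next business day, Monday, 2023-07-17.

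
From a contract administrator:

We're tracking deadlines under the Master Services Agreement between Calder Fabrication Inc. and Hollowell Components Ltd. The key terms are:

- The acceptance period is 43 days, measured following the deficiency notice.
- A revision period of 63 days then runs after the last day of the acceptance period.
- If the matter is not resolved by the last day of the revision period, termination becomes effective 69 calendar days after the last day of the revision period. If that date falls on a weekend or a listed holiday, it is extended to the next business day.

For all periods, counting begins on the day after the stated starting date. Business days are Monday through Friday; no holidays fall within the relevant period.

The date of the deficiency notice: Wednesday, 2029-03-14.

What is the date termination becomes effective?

The last day of the acceptance period: 2029-03-14 + 43 days = 2029-04-26.
The last day of the revision period: 63 calendar days after 2029-04-26 is 2029-06-28.
The date termination becomes effective: 69 calendar days after 2029-06-28 is 2029-09-05. 2029-09-05 is a Wednesday, so no roll-forward applies.

2029-09-05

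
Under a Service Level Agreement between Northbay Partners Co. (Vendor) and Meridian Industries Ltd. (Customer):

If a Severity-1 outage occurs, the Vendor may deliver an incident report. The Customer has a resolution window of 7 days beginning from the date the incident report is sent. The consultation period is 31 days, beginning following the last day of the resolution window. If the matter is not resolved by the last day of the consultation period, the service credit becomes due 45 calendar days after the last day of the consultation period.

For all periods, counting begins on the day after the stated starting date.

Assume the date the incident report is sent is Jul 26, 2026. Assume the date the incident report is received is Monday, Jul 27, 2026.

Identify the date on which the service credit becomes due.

Adding 7 calendar days to Jul 26, 2026 gives Aug 2, 2026, which is the last day of the resolution window.
The last day of the consultation period: 31 calendar days after Aug 2, 2026 is Sep 2, 2026.
The date on which the service credit becomes due: Sep 2, 2026 + 45 days = Oct 17, 2026.

Oct 17, 2026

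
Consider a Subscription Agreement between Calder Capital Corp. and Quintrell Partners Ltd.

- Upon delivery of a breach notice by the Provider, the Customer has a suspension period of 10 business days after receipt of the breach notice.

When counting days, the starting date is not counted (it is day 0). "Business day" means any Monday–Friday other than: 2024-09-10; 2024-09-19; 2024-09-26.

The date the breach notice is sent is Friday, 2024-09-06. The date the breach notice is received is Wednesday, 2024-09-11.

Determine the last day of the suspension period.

2024-09-27

The last day of the suspension period: 10 business days after Wednesday, 2024-09-11, skipping weekends and the listed holidays on Sep 19, Sep 26 — Sep 12, Sep 13, Sep 16, Sep 17, Sep 18, Sep 20, Sep 23, Sep 24, Sep 25, Sep 27 — lands on Friday, 2024-09-27.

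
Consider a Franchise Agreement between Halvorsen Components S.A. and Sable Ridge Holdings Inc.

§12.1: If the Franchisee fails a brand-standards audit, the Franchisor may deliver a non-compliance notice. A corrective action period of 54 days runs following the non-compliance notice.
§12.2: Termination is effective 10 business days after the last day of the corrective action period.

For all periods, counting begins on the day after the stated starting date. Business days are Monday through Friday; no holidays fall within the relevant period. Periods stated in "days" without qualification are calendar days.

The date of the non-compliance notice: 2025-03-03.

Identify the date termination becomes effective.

Adding 54 calendar days to 2025-03-03 gives 2025-04-26, which is the last day of the corrective action period.
The date termination becomes effective: 10 business days after Saturday, 2025-04-26, skipping weekends — Apr 28, Apr 29, Apr 30, May 1, May 2, May 5, May 6, May 7, May 8, May 9 — lands on Friday, 2025-05-09.

2025-05-09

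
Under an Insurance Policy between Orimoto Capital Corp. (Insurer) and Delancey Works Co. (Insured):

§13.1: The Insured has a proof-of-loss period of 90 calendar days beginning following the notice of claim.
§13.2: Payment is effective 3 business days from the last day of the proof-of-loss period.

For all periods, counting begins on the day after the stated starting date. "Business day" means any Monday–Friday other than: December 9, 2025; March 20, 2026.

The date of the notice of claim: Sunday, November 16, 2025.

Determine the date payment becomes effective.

February 18, 2026

The last day of the proof-of-loss period: November 16, 2025 + 90 days = February 14, 2026.
The date payment becomes effective: 3 business days after Saturday, February 14, 2026, skipping weekends — Feb 16, Feb 17, Feb 18 — lands on Wednesday, February 18, 2026.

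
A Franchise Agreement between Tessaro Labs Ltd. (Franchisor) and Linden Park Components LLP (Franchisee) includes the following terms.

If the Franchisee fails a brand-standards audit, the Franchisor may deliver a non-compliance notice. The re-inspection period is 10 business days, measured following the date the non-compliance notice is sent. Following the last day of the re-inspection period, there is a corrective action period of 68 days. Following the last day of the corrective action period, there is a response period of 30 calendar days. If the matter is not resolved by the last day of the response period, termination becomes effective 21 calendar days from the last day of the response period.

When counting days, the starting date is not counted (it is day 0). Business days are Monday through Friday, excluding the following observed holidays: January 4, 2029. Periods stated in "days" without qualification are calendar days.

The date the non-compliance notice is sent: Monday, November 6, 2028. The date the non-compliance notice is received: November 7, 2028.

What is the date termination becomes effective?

The last day of the re-inspection period: counting 10 business days from Monday, November 6, 2028 (Nov 7, Nov 8, Nov 9, Nov 10, Nov 13, Nov 14, Nov 15, Nov 16, Nov 17, Nov 20, skipping weekends) reaches Monday, November 20, 2028.
The last day of the corrective action period: November 20, 2028 + 68 days = January 27, 2029.
The last day of the response period: January 27, 2029 + 30 days = February 26, 2029.
The date termination becomes effective: 21 calendar days after February 26, 2029 is March 19, 2029.

March 19, 2029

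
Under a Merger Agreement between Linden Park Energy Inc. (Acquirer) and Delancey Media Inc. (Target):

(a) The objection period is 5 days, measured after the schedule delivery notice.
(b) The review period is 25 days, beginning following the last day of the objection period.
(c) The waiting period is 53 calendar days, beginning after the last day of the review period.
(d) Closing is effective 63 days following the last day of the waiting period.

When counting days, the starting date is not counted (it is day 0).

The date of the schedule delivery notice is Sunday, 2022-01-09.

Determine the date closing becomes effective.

Adding 5 calendar days to 2022-01-09 gives 2022-01-14, which is the last day of the objection period.
Adding 25 calendar days to 2022-01-14 gives 2022-02-08, which is the last day of the review period.
Adding 53 calendar days to 2022-02-08 gives 2022-04-02, which is the last day of the waiting period.
The date closing becomes effective: 63 calendar days after 2022-04-02 is 2022-06-04.

2022-06-04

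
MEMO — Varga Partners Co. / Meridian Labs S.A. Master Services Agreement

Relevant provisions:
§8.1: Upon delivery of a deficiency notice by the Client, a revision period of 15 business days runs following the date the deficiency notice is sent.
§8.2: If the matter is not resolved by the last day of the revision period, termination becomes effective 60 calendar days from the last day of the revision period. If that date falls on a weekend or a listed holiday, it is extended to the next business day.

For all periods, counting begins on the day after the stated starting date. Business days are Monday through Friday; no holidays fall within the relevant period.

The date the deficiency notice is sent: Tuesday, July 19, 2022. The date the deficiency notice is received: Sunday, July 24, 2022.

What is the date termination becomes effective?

October 10, 2022

The last day of the revision period: 15 business days after Tuesday, July 19, 2022, skipping weekends — Jul 20, Jul 21, Jul 22, Jul 25, …, Aug 5, Aug 8, Aug 9 — lands on Tuesday, August 9, 2022.
The date termination becomes effective: August 9, 2022 + 60 days = October 8, 2022. That falls on a Saturday, so it rolls to the next business day, Monday, October 10, 2022.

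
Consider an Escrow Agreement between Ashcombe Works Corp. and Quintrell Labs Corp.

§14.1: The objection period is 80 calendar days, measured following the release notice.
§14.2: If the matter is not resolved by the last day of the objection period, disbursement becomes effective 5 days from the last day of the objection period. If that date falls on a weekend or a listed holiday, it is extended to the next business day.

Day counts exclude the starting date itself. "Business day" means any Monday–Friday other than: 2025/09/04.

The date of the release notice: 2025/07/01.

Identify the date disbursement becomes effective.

The last day of the objection period: 2025/07/01 + 80 days = 2025/09/19.
Adding 5 calendar days to 2025/09/19 gives 2025/09/24, which is the date disbursement becomes effective. 2025/09/24 is a Wednesday and is not a listed holiday, so no roll-forward applies.

2025/09/24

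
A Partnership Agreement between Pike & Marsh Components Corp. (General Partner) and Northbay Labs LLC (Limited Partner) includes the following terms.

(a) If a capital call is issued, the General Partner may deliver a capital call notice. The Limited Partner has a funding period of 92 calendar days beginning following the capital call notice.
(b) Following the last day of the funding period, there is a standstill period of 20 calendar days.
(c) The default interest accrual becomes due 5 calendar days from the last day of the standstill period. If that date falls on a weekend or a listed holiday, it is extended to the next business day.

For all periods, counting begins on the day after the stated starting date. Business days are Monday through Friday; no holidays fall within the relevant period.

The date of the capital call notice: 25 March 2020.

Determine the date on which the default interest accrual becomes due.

20 July 2020

Adding 92 calendar days to 25 March 2020 gives 25 June 2020, which is the last day of the funding period.
Adding 20 calendar days to 25 June 2020 gives 15 July 2020, which is the last day of the standstill period.
The date on which the default interest accrual becomes due: 15 July 2020 + 5 days = 20 July 2020. 20 July 2020 is a Monday, so no roll-forward applies.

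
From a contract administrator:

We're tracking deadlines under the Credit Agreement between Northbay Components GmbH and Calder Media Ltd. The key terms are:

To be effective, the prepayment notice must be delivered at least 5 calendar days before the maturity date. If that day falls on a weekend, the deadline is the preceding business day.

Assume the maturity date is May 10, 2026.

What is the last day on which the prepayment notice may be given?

Counting back 5 calendar days from May 10, 2026 gives May 5, 2026. That is a Tuesday, so no adjustment is needed.

May 5, 2026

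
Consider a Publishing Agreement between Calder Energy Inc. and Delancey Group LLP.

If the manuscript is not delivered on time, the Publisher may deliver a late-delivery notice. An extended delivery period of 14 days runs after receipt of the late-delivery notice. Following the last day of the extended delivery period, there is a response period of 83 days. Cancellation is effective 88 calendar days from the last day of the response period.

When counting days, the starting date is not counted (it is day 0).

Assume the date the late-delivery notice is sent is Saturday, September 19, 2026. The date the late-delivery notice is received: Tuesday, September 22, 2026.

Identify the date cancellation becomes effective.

Adding 14 calendar days to September 22, 2026 gives October 6, 2026, which is the last day of the extended delivery period.
The last day of the response period: 83 calendar days after October 6, 2026 is December 28, 2026.
The date cancellation becomes effective: December 28, 2026 + 88 days = March 26, 2027.

March 26, 2027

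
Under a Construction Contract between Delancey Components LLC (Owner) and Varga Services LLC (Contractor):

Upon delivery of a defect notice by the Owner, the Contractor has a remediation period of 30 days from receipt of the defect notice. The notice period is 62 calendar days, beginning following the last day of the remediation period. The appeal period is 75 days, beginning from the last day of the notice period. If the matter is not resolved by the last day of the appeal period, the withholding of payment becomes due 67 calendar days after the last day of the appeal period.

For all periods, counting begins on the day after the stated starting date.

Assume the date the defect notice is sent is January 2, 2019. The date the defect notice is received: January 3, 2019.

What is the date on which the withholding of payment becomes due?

The last day of the remediation period: January 3, 2019 + 30 days = February 2, 2019.
The last day of the notice period: 62 calendar days after February 2, 2019 is April 5, 2019.
The last day of the appeal period: April 5, 2019 + 75 days = June 19, 2019.
Adding 67 calendar days to June 19, 2019 gives August 25, 2019, which is the date on which the withholding of payment becomes due.

August 25, 2019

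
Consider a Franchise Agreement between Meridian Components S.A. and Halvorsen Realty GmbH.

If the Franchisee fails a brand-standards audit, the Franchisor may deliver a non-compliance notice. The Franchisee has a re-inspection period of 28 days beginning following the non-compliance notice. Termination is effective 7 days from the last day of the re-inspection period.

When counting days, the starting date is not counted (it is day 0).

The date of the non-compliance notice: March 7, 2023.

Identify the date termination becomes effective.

April 11, 2023

The last day of the re-inspection period: March 7, 2023 + 28 days = April 4, 2023.
The date termination becomes effective: 7 calendar days after April 4, 2023 is April 11, 2023.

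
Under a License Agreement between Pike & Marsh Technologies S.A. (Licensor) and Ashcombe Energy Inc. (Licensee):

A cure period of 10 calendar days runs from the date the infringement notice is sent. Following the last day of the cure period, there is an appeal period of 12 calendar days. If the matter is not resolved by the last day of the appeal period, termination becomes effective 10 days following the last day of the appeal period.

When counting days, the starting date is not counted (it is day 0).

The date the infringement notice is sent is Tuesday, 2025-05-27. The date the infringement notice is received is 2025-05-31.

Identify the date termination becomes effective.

The last day of the cure period: 2025-05-27 + 10 days = 2025-06-06.
The last day of the appeal period: 2025-06-06 + 12 days = 2025-06-18.
The date termination becomes effective: 2025-06-18 + 10 days = 2025-06-28.

2025-06-28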